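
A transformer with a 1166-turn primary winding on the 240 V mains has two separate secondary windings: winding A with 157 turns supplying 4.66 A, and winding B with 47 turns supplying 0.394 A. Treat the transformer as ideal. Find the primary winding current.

I_p ≈ 0.643 A

V_A = 240 × 157/1166 = 32.316 V; V_B = 240 × 47/1166 = 9.6741 V.
P_out = V_A I_A + V_B I_B = 32.316×4.66 + 9.6741×0.394 = 150.59 + 3.8116 = 154.40 W.
Ideal ⇒ P_in = P_out, so I_p = P_out/V_p = 154.40/240 = 0.643 A.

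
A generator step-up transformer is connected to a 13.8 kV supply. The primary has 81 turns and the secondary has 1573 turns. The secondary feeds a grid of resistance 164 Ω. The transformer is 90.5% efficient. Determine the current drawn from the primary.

I_p ≈ 35100 A

V_s = 13800 × 1573/81 = 267990 V.
I_s = V_s/R = 267990/164 = 1634.1 A.
P_out = V_s I_s = 267990 × 1634.1 = 4.3793×10^8 W.
P_in = P_out/η = 4.3793×10^8/0.905 = 4.8390×10^8 W.
I_p = P_in/V_p = 4.8390×10^8/13800 = 35100 A.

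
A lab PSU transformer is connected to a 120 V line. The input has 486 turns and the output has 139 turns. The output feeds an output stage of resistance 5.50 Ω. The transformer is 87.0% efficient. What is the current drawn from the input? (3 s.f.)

I_in ≈ 2.05 A

V_out = 120 × 139/486 = 34.321 V.
I_out = V_out/R = 34.321/5.50 = 6.2402 A.
P_out = V_out I_out = 34.321 × 6.2402 = 214.17 W.
P_in = P_out/η = 214.17/0.870 = 246.17 W.
I_in = P_in/V_in = 246.17/120 = 2.05 A.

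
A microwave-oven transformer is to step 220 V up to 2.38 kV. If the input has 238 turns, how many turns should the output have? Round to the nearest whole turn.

N_out/N_in = V_out/V_in, so N_out = 238 × 2380/220 = 2574.7 ≈ 2575 turns.

N_out = 2575 turns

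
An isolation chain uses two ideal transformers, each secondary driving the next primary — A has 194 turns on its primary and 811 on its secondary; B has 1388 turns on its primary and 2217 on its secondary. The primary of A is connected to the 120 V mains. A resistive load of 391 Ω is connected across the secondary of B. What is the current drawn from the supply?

Secondary of A: V = 120.00 × 811/194 = 501.65 V.
Secondary of B: V = 501.65 × 2217/1388 = 801.27 V.
I_load = 801.27/391 = 2.0493 A, so P_out = 801.27 × 2.0493 = 1642.0 W.
All ideal ⇒ P_in = P_out, so I_supply = 1642.0/120 = 13.7 A.

I_supply ≈ 13.7 A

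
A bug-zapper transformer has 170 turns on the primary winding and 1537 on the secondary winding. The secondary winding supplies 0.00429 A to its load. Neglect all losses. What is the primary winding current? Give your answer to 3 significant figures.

For an ideal transformer I_p/I_s = N_s/N_p, so I_p = 0.00429 × 1537/170 = 0.0388 A.

I_p ≈ 0.0388 A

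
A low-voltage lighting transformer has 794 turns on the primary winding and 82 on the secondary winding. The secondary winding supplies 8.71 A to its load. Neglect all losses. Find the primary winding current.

I_p ≈ 0.900 A

For an ideal transformer I_p/I_s = N_s/N_p, so I_p = 8.71 × 82/794 = 0.900 A.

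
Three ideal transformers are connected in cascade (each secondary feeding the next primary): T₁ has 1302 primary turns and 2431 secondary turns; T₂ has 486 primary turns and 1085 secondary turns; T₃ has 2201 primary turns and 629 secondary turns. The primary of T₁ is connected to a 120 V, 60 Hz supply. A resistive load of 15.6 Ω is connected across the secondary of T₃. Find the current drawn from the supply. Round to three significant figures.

I_supply ≈ 10.9 A

Secondary of T₁: V = 120.00 × 2431/1302 = 224.06 V.
Secondary of T₂: V = 224.06 × 1085/486 = 500.21 V.
Secondary of T₃: V = 500.21 × 629/2201 = 142.95 V.
I_load = 142.95/15.6 = 9.1634 A, so P_out = 142.95 × 9.1634 = 1309.9 W.
All ideal ⇒ P_in = P_out, so I_supply = 1309.9/120 = 10.9 A.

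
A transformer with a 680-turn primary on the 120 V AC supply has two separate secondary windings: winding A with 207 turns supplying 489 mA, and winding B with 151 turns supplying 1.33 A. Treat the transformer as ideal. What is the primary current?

I_p ≈ 0.444 A

V_A = 120 × 207/680 = 36.529 V; V_B = 120 × 151/680 = 26.647 V.
P_out = V_A I_A + V_B I_B = 36.529×0.489 + 26.647×1.33 = 17.863 + 35.441 = 53.303 W.
Ideal ⇒ P_in = P_out, so I_p = P_out/V_p = 53.303/120 = 0.444 A.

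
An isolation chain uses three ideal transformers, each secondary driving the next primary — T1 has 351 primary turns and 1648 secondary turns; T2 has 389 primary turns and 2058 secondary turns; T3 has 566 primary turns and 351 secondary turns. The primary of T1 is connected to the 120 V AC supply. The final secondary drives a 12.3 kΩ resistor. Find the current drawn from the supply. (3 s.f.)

Secondary of T1: V = 120.00 × 1648/351 = 563.42 V.
Secondary of T2: V = 563.42 × 2058/389 = 2980.8 V.
Secondary of T3: V = 2980.8 × 351/566 = 1848.5 V.
I_load = 1848.5/12300 = 0.15028 A, so P_out = 1848.5 × 0.15028 = 277.80 W.
All ideal ⇒ P_in = P_out, so I_supply = 277.80/120 = 2.31 A.

I_supply ≈ 2.31 A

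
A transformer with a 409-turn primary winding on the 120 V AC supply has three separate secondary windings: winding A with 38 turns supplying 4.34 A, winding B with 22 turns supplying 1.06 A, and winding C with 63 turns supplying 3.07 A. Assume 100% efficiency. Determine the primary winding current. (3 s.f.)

I_p ≈ 0.933 A

V_A = 120 × 38/409 = 11.149 V; V_B = 120 × 22/409 = 6.4548 V; V_C = 120 × 63/409 = 18.484 V.
P_out = V_A I_A + V_B I_B + V_C I_C = 11.149×4.34 + 6.4548×1.06 + 18.484×3.07 = 48.387 + 6.8421 + 56.746 = 111.98 W.
Ideal ⇒ P_in = P_out, so I_p = P_out/V_p = 111.98/120 = 0.933 A.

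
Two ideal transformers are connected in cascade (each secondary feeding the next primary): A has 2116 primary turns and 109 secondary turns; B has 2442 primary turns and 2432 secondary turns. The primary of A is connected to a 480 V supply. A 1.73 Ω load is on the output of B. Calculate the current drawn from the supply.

After A: V = 480.00 × 109/2116 = 24.726 V.
After B: V = 24.726 × 2432/2442 = 24.625 V.
I_load = 24.625/1.73 = 14.234 A, so P_out = 24.625 × 14.234 = 350.50 W.
All ideal ⇒ P_in = P_out, so I_supply = 350.50/480 = 0.730 A.

I_supply ≈ 0.730 A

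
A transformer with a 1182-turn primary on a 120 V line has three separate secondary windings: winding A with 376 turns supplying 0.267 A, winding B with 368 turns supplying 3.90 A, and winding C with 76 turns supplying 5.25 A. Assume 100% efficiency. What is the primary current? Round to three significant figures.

V_A = 120 × 376/1182 = 38.173 V; V_B = 120 × 368/1182 = 37.360 V; V_C = 120 × 76/1182 = 7.7157 V.
P_out = V_A I_A + V_B I_B + V_C I_C = 38.173×0.267 + 37.360×3.90 + 7.7157×5.25 = 10.192 + 145.71 + 40.508 = 196.41 W.
Ideal ⇒ P_in = P_out, so I_p = P_out/V_p = 196.41/120 = 1.64 A.

I_p ≈ 1.64 A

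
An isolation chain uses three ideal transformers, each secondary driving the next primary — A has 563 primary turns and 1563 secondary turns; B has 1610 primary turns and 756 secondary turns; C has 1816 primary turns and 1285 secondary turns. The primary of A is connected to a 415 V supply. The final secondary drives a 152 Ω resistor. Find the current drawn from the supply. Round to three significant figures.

I_supply ≈ 2.32 A

After A: V = 415.00 × 1563/563 = 1152.1 V.
After B: V = 1152.1 × 756/1610 = 541.00 V.
After C: V = 541.00 × 1285/1816 = 382.81 V.
I_load = 382.81/152 = 2.5185 A, so P_out = 382.81 × 2.5185 = 964.10 W.
All ideal ⇒ P_in = P_out, so I_supply = 964.10/415 = 2.32 A.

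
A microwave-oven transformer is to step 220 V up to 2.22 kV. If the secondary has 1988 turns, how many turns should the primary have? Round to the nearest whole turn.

N_p = 197 turns

N_p/N_s = V_p/V_s, so N_p = 1988 × 220/2220 = 197.0 ≈ 197 turns.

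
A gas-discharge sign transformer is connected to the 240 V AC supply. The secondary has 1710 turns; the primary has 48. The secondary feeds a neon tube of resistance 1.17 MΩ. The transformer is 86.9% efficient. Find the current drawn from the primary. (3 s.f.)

V_s = 240 × 1710/48 = 8550.0 V.
I_s = V_s/R = 8550.0/(1.17×10^6) = 0.0073077 A.
P_out = V_s I_s = 8550.0 × 0.0073077 = 62.481 W.
P_in = P_out/η = 62.481/0.869 = 71.900 W.
I_p = P_in/V_p = 71.900/240 = 0.300 A.

I_p ≈ 0.300 A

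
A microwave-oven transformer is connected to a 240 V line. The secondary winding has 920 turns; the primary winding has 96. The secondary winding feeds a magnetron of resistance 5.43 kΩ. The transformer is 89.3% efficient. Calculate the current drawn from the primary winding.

I_p ≈ 4.55 A

V_s = 240 × 920/96 = 2300.0 V.
I_s = V_s/R = 2300.0/5430 = 0.42357 A.
P_out = V_s I_s = 2300.0 × 0.42357 = 974.22 W.
P_in = P_out/η = 974.22/0.893 = 1090.9 W.
I_p = P_in/V_p = 1090.9/240 = 4.55 A.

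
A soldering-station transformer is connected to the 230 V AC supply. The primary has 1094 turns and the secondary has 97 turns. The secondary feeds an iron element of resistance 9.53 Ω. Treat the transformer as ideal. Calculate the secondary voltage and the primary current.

V_s ≈ 20.4 V, I_p ≈ 0.190 A

V_s = V_p × N_s/N_p = 230 × 97/1094 = 20.393 V.
I_s = V_s/R = 20.393/9.53 = 2.1399 A.
I_p = I_s × N_s/N_p = 2.1399 × 97/1094 = 0.190 A.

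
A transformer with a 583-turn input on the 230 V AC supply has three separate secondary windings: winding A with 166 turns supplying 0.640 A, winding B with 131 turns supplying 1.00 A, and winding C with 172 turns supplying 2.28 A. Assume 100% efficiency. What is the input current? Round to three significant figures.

V_A = 230 × 166/583 = 65.489 V; V_B = 230 × 131/583 = 51.681 V; V_C = 230 × 172/583 = 67.856 V.
P_out = V_A I_A + V_B I_B + V_C I_C = 65.489×0.640 + 51.681×1.00 + 67.856×2.28 = 41.913 + 51.681 + 154.71 = 248.31 W.
Ideal ⇒ P_in = P_out, so I_in = P_out/V_in = 248.31/230 = 1.08 A.

I_in ≈ 1.08 A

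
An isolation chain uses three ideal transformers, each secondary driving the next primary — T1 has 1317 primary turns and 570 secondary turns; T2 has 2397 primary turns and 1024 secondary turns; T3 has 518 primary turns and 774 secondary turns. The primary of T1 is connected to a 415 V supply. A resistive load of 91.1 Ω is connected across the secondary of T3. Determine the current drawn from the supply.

After T1: V = 415.00 × 570/1317 = 179.61 V.
After T2: V = 179.61 × 1024/2397 = 76.731 V.
After T3: V = 76.731 × 774/518 = 114.65 V.
I_load = 114.65/91.1 = 1.2585 A, so P_out = 114.65 × 1.2585 = 144.29 W.
All ideal ⇒ P_in = P_out, so I_supply = 144.29/415 = 0.348 A.

I_supply ≈ 0.348 A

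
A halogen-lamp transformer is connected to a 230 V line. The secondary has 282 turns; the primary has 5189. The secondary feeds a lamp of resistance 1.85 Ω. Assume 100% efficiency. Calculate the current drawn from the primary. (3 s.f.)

I_p ≈ 0.367 A

V_s = V_p × N_s/N_p = 230 × 282/5189 = 12.500 V.
I_s = V_s/R = 12.500/1.85 = 6.7565 A.
For an ideal transformer I_p N_p = I_s N_s, so I_p = 6.7565 × 282/5189 = 0.367 A.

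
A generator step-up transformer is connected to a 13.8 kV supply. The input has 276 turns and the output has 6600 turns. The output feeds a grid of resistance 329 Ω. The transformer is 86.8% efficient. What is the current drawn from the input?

I_in ≈ 27600 A

V_out = 13800 × 6600/276 = 330000 V.
I_out = V_out/R = 330000/329 = 1003.0 A.
P_out = V_out I_out = 330000 × 1003.0 = 3.3100×10^8 W.
P_in = P_out/η = 3.3100×10^8/0.868 = 3.8134×10^8 W.
I_in = P_in/V_in = 3.8134×10^8/13800 = 27600 A.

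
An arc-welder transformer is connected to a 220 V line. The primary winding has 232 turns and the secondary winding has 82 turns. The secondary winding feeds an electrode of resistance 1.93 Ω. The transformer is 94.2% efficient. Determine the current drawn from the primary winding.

V_s = 220 × 82/232 = 77.759 V.
I_s = V_s/R = 77.759/1.93 = 40.289 A.
P_out = V_s I_s = 77.759 × 40.289 = 3132.9 W.
P_in = P_out/η = 3132.9/0.942 = 3325.7 W.
I_p = P_in/V_p = 3325.7/220 = 15.1 A.

I_p ≈ 15.1 A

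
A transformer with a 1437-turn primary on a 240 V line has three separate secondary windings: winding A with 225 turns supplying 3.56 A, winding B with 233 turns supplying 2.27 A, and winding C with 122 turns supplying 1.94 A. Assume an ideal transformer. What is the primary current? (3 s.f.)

V_A = 240 × 225/1437 = 37.578 V; V_B = 240 × 233/1437 = 38.914 V; V_C = 240 × 122/1437 = 20.376 V.
P_out = V_A I_A + V_B I_B + V_C I_C = 37.578×3.56 + 38.914×2.27 + 20.376×1.94 = 133.78 + 88.336 + 39.529 = 261.64 W.
Ideal ⇒ P_in = P_out, so I_p = P_out/V_p = 261.64/240 = 1.09 A.

I_p ≈ 1.09 A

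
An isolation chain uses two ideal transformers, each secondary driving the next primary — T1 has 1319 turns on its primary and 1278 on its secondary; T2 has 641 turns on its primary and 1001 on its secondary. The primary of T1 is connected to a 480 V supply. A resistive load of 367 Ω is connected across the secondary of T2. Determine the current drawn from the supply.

Secondary of T1: V = 480.00 × 1278/1319 = 465.08 V.
Secondary of T2: V = 465.08 × 1001/641 = 726.28 V.
I_load = 726.28/367 = 1.9790 A, so P_out = 726.28 × 1.9790 = 1437.3 W.
All ideal ⇒ P_in = P_out, so I_supply = 1437.3/480 = 2.99 A.

I_supply ≈ 2.99 A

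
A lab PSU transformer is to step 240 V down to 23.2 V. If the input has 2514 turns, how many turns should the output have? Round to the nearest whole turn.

N_out/N_in = V_out/V_in, so N_out = 2514 × 23.2/240 = 243.0 ≈ 243 turns.

N_out = 243 turns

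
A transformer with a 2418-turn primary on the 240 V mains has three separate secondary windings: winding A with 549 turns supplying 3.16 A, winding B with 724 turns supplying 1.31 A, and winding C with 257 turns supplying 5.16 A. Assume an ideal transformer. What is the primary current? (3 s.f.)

V_A = 240 × 549/2418 = 54.491 V; V_B = 240 × 724/2418 = 71.861 V; V_C = 240 × 257/2418 = 25.509 V.
P_out = V_A I_A + V_B I_B + V_C I_C = 54.491×3.16 + 71.861×1.31 + 25.509×5.16 = 172.19 + 94.138 + 131.62 = 397.96 W.
Ideal ⇒ P_in = P_out, so I_p = P_out/V_p = 397.96/240 = 1.66 A.

I_p ≈ 1.66 A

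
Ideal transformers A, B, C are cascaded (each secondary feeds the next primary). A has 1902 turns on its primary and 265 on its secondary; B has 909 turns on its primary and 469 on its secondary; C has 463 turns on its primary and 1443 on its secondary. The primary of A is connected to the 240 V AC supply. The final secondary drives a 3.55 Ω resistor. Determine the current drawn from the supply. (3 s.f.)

Secondary of A: V = 240.00 × 265/1902 = 33.438 V.
Secondary of B: V = 33.438 × 469/909 = 17.253 V.
Secondary of C: V = 17.253 × 1443/463 = 53.770 V.
I_load = 53.770/3.55 = 15.147 A, so P_out = 53.770 × 15.147 = 814.43 W.
All ideal ⇒ P_in = P_out, so I_supply = 814.43/240 = 3.39 A.

I_supply ≈ 3.39 A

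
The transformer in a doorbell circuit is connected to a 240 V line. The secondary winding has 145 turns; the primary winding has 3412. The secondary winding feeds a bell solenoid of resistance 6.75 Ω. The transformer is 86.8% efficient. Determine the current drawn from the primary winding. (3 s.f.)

I_p ≈ 0.0740 A

V_s = 240 × 145/3412 = 10.199 V.
I_s = V_s/R = 10.199/6.75 = 1.5110 A.
P_out = V_s I_s = 10.199 × 1.5110 = 15.411 W.
P_in = P_out/η = 15.411/0.868 = 17.755 W.
I_p = P_in/V_p = 17.755/240 = 0.0740 A.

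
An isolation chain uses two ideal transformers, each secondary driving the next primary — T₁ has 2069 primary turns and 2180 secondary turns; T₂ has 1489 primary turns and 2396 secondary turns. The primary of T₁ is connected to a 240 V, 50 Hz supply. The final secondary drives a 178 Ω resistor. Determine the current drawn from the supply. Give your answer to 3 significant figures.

I_supply ≈ 3.88 A

Secondary of T₁: V = 240.00 × 2180/2069 = 252.88 V.
Secondary of T₂: V = 252.88 × 2396/1489 = 406.91 V.
I_load = 406.91/178 = 2.2860 A, so P_out = 406.91 × 2.2860 = 930.21 W.
All ideal ⇒ P_in = P_out, so I_supply = 930.21/240 = 3.88 A.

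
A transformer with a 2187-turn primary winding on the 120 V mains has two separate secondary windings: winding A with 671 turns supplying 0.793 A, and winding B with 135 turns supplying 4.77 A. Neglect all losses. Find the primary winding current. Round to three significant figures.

V_A = 120 × 671/2187 = 36.818 V; V_B = 120 × 135/2187 = 7.4074 V.
P_out = V_A I_A + V_B I_B = 36.818×0.793 + 7.4074×4.77 = 29.196 + 35.333 = 64.530 W.
Ideal ⇒ P_in = P_out, so I_p = P_out/V_p = 64.530/120 = 0.538 A.

I_p ≈ 0.538 A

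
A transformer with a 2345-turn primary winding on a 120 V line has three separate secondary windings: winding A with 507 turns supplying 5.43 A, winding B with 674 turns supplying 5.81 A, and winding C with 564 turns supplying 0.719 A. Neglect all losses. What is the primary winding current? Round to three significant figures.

V_A = 120 × 507/2345 = 25.945 V; V_B = 120 × 674/2345 = 34.490 V; V_C = 120 × 564/2345 = 28.861 V.
P_out = V_A I_A + V_B I_B + V_C I_C = 25.945×5.43 + 34.490×5.81 + 28.861×0.719 = 140.88 + 200.39 + 20.751 = 362.02 W.
Ideal ⇒ P_in = P_out, so I_p = P_out/V_p = 362.02/120 = 3.02 A.

I_p ≈ 3.02 A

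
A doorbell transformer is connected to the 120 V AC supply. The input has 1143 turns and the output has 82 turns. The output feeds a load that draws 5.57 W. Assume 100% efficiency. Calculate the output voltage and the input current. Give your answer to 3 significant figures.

V_out ≈ 8.61 V, I_in ≈ 0.0464 A

V_out = V_in × N_out/N_in = 120 × 82/1143 = 8.6089 V.
I_out = P/V_out = 5.57/8.6089 = 0.64700 A.
I_in = I_out × N_out/N_in = 0.64700 × 82/1143 = 0.0464 A.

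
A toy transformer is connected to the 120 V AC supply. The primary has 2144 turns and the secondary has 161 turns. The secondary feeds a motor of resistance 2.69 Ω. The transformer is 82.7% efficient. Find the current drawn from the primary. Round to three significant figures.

I_p ≈ 0.304 A

V_s = 120 × 161/2144 = 9.0112 V.
I_s = V_s/R = 9.0112/2.69 = 3.3499 A.
P_out = V_s I_s = 9.0112 × 3.3499 = 30.186 W.
P_in = P_out/η = 30.186/0.827 = 36.501 W.
I_p = P_in/V_p = 36.501/120 = 0.304 A.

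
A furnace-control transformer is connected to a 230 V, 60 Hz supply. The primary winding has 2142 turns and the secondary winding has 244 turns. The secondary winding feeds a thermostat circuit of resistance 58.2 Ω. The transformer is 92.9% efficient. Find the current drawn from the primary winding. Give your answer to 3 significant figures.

V_s = 230 × 244/2142 = 26.200 V.
I_s = V_s/R = 26.200/58.2 = 0.45017 A.
P_out = V_s I_s = 26.200 × 0.45017 = 11.794 W.
P_in = P_out/η = 11.794/0.929 = 12.696 W.
I_p = P_in/V_p = 12.696/230 = 0.0552 A.

I_p ≈ 0.0552 A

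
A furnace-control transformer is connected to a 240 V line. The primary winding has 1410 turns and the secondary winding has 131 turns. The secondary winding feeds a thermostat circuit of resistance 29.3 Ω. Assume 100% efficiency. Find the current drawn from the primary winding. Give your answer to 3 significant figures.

V_s = V_p × N_s/N_p = 240 × 131/1410 = 22.298 V.
I_s = V_s/R = 22.298/29.3 = 0.76102 A.
For an ideal transformer I_p N_p = I_s N_s, so I_p = 0.76102 × 131/1410 = 0.0707 A.

I_p ≈ 0.0707 A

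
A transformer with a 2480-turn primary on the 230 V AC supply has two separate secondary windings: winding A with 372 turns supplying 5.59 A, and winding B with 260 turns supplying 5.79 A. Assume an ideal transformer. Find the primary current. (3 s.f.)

I_p ≈ 1.45 A

V_A = 230 × 372/2480 = 34.500 V; V_B = 230 × 260/2480 = 24.113 V.
P_out = V_A I_A + V_B I_B = 34.500×5.59 + 24.113×5.79 = 192.85 + 139.61 = 332.47 W.
Ideal ⇒ P_in = P_out, so I_p = P_out/V_p = 332.47/230 = 1.45 A.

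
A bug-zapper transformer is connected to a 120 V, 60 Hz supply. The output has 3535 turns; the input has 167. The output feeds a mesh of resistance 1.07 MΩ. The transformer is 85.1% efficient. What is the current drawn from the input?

I_in ≈ 0.0590 A

V_out = 120 × 3535/167 = 2540.1 V.
I_out = V_out/R = 2540.1/(1.07×10^6) = 0.0023739 A.
P_out = V_out I_out = 2540.1 × 0.0023739 = 6.0301 W.
P_in = P_out/η = 6.0301/0.851 = 7.0859 W.
I_in = P_in/V_in = 7.0859/120 = 0.0590 A.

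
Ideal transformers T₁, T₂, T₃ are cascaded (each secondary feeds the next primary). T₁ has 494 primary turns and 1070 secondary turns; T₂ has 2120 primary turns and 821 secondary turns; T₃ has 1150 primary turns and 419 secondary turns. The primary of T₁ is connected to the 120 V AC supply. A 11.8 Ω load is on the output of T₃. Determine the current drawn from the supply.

I_supply ≈ 0.950 A

After T₁: V = 120.00 × 1070/494 = 259.92 V.
After T₂: V = 259.92 × 821/2120 = 100.66 V.
After T₃: V = 100.66 × 419/1150 = 36.674 V.
I_load = 36.674/11.8 = 3.1080 A, so P_out = 36.674 × 3.1080 = 113.98 W.
All ideal ⇒ P_in = P_out, so I_supply = 113.98/120 = 0.950 A.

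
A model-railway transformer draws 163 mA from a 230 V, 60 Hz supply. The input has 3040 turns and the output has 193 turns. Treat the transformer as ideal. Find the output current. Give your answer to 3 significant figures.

I_out/I_in = N_in/N_out, so I_out = 0.163 × 3040/193 = 2.57 A.

I_out ≈ 2.57 A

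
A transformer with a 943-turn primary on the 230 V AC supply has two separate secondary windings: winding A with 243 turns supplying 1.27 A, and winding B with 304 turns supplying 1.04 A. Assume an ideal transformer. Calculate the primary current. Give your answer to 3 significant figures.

I_p ≈ 0.663 A

V_A = 230 × 243/943 = 59.268 V; V_B = 230 × 304/943 = 74.146 V.
P_out = V_A I_A + V_B I_B = 59.268×1.27 + 74.146×1.04 = 75.271 + 77.112 = 152.38 W.
Ideal ⇒ P_in = P_out, so I_p = P_out/V_p = 152.38/230 = 0.663 A.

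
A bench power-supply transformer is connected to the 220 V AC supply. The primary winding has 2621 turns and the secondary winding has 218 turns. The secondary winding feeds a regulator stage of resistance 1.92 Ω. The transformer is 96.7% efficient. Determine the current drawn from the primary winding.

V_s = 220 × 218/2621 = 18.298 V.
I_s = V_s/R = 18.298/1.92 = 9.5304 A.
P_out = V_s I_s = 18.298 × 9.5304 = 174.39 W.
P_in = P_out/η = 174.39/0.967 = 180.34 W.
I_p = P_in/V_p = 180.34/220 = 0.820 A.

I_p ≈ 0.820 A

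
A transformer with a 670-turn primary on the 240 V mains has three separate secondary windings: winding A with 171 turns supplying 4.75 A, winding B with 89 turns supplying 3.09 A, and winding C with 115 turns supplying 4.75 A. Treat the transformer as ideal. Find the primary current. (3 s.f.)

I_p ≈ 2.44 A

V_A = 240 × 171/670 = 61.254 V; V_B = 240 × 89/670 = 31.881 V; V_C = 240 × 115/670 = 41.194 V.
P_out = V_A I_A + V_B I_B + V_C I_C = 61.254×4.75 + 31.881×3.09 + 41.194×4.75 = 290.96 + 98.511 + 195.67 = 585.14 W.
Ideal ⇒ P_in = P_out, so I_p = P_out/V_p = 585.14/240 = 2.44 A.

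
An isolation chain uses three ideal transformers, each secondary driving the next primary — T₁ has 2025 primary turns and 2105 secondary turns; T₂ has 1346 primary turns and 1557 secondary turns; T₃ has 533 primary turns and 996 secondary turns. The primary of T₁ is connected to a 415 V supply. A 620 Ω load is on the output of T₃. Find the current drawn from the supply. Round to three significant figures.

I_supply ≈ 3.38 A

Secondary of T₁: V = 415.00 × 2105/2025 = 431.40 V.
Secondary of T₂: V = 431.40 × 1557/1346 = 499.02 V.
Secondary of T₃: V = 499.02 × 996/533 = 932.50 V.
I_load = 932.50/620 = 1.5040 A, so P_out = 932.50 × 1.5040 = 1402.5 W.
All ideal ⇒ P_in = P_out, so I_supply = 1402.5/415 = 3.38 A.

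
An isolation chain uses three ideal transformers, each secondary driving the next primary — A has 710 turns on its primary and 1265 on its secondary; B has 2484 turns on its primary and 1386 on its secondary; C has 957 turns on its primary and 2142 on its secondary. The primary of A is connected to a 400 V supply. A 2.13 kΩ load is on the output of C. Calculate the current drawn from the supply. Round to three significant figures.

Secondary of A: V = 400.00 × 1265/710 = 712.68 V.
Secondary of B: V = 712.68 × 1386/2484 = 397.65 V.
Secondary of C: V = 397.65 × 2142/957 = 890.04 V.
I_load = 890.04/2130 = 0.41786 A, so P_out = 890.04 × 0.41786 = 371.91 W.
All ideal ⇒ P_in = P_out, so I_supply = 371.91/400 = 0.930 A.

I_supply ≈ 0.930 A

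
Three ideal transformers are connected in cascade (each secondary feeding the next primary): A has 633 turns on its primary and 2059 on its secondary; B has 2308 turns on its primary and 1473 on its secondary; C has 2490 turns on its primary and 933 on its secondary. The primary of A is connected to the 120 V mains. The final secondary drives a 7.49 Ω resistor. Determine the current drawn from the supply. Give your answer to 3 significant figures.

I_supply ≈ 9.69 A

After A: V = 120.00 × 2059/633 = 390.33 V.
After B: V = 390.33 × 1473/2308 = 249.12 V.
After C: V = 249.12 × 933/2490 = 93.343 V.
I_load = 93.343/7.49 = 12.462 A, so P_out = 93.343 × 12.462 = 1163.3 W.
All ideal ⇒ P_in = P_out, so I_supply = 1163.3/120 = 9.69 A.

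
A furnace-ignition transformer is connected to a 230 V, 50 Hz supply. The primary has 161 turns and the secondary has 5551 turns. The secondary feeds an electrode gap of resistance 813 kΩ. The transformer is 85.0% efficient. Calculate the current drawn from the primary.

I_p ≈ 0.396 A

V_s = 230 × 5551/161 = 7930.0 V.
I_s = V_s/R = 7930.0/813000 = 0.0097540 A.
P_out = V_s I_s = 7930.0 × 0.0097540 = 77.349 W.
P_in = P_out/η = 77.349/0.850 = 90.999 W.
I_p = P_in/V_p = 90.999/230 = 0.396 A.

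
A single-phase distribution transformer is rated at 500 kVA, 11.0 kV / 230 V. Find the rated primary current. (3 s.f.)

I_p = S/V_p = 500000/11000 = 45.5 A.

I_p ≈ 45.5 A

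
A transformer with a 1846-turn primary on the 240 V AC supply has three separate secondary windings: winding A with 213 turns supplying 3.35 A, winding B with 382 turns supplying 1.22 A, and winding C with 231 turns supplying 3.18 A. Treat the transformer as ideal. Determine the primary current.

V_A = 240 × 213/1846 = 27.692 V; V_B = 240 × 382/1846 = 49.664 V; V_C = 240 × 231/1846 = 30.033 V.
P_out = V_A I_A + V_B I_B + V_C I_C = 27.692×3.35 + 49.664×1.22 + 30.033×3.18 = 92.769 + 60.590 + 95.503 = 248.86 W.
Ideal ⇒ P_in = P_out, so I_p = P_out/V_p = 248.86/240 = 1.04 A.

I_p ≈ 1.04 A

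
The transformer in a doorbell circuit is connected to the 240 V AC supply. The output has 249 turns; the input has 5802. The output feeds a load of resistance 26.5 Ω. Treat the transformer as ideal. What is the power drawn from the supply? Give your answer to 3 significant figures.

P ≈ 4.00 W

V_out = V_in × N_out/N_in = 240 × 249/5802 = 10.300 V.
I_out = V_out/R = 10.300/26.5 = 0.38868 A.
I_in = I_out × N_out/N_in = 0.38868 × 249/5802 = 0.016680 A.
P = V_in I_in = 240 × 0.016680 = 4.00 W.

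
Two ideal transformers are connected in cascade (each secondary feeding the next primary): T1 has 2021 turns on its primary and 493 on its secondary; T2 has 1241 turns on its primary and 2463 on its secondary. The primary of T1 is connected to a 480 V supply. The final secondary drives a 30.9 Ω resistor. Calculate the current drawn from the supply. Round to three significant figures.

I_supply ≈ 3.64 A

Secondary of T1: V = 480.00 × 493/2021 = 117.09 V.
Secondary of T2: V = 117.09 × 2463/1241 = 232.39 V.
I_load = 232.39/30.9 = 7.5207 A, so P_out = 232.39 × 7.5207 = 1747.7 W.
All ideal ⇒ P_in = P_out, so I_supply = 1747.7/480 = 3.64 A.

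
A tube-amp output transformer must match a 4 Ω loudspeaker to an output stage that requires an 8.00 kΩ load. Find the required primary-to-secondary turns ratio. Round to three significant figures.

Z_p/Z_s = (N_p/N_s)², so N_p/N_s = √(8000/4) = √2000 = 44.7.

N_p/N_s ≈ 44.7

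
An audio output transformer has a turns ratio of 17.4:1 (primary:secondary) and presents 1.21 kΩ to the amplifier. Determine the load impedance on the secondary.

Z_s = Z_p/(N_p/N_s)² = 1210/17.4² = 4.00 Ω.

Z_s ≈ 4.00 Ω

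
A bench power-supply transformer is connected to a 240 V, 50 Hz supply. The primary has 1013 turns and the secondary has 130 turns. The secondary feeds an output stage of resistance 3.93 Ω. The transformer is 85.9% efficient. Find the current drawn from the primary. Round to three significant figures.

I_p ≈ 1.17 A

V_s = 240 × 130/1013 = 30.800 V.
I_s = V_s/R = 30.800/3.93 = 7.8370 A.
P_out = V_s I_s = 30.800 × 7.8370 = 241.38 W.
P_in = P_out/η = 241.38/0.859 = 281.00 W.
I_p = P_in/V_p = 281.00/240 = 1.17 A.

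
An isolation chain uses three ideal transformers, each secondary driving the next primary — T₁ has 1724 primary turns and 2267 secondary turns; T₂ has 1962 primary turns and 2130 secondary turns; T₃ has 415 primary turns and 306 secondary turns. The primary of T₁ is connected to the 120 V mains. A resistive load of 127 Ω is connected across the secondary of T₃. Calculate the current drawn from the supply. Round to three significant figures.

I_supply ≈ 1.05 A

Secondary of T₁: V = 120.00 × 2267/1724 = 157.80 V.
Secondary of T₂: V = 157.80 × 2130/1962 = 171.31 V.
Secondary of T₃: V = 171.31 × 306/415 = 126.31 V.
I_load = 126.31/127 = 0.99459 A, so P_out = 126.31 × 0.99459 = 125.63 W.
All ideal ⇒ P_in = P_out, so I_supply = 125.63/120 = 1.05 A.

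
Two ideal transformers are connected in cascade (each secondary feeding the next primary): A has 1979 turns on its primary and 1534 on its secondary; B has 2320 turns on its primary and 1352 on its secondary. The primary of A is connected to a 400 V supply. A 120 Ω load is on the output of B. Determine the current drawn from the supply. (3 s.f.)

I_supply ≈ 0.680 A

Secondary of A: V = 400.00 × 1534/1979 = 310.06 V.
Secondary of B: V = 310.06 × 1352/2320 = 180.69 V.
I_load = 180.69/120 = 1.5057 A, so P_out = 180.69 × 1.5057 = 272.07 W.
All ideal ⇒ P_in = P_out, so I_supply = 272.07/400 = 0.680 A.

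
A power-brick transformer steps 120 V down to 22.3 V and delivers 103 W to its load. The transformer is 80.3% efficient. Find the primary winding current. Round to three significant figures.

P_in = P_out/η = 103/0.803 = 128.27 W.
I_p = P_in/V_p = 128.27/120 = 1.07 A.

I_p ≈ 1.07 A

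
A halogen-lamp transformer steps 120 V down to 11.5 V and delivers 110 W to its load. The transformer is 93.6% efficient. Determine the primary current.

P_in = P_out/η = 110/0.936 = 117.52 W.
I_p = P_in/V_p = 117.52/120 = 0.979 A.

I_p ≈ 0.979 A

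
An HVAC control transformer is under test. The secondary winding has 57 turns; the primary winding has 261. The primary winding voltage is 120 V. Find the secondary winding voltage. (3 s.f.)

V_s/V_p = N_s/N_p, so V_s = 120 × 57/261 = 26.2 V.

V_s ≈ 26.2 V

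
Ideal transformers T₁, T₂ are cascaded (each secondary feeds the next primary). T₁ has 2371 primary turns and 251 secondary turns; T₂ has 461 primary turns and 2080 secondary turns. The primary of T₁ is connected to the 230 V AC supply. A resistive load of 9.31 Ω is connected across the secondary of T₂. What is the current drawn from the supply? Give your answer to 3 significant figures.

I_supply ≈ 5.64 A

After T₁: V = 230.00 × 251/2371 = 24.348 V.
After T₂: V = 24.348 × 2080/461 = 109.86 V.
I_load = 109.86/9.31 = 11.800 A, so P_out = 109.86 × 11.800 = 1296.3 W.
All ideal ⇒ P_in = P_out, so I_supply = 1296.3/230 = 5.64 A.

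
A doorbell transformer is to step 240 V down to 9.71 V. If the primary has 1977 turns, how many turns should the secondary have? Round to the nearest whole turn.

N_s/N_p = V_s/V_p, so N_s = 1977 × 9.71/240 = 80.0 ≈ 80 turns.

N_s = 80 turns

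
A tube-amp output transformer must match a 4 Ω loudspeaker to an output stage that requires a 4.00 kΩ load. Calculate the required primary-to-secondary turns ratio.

Z_p/Z_s = (N_p/N_s)², so N_p/N_s = √(4000/4) = √1000 = 31.6.

N_p/N_s ≈ 31.6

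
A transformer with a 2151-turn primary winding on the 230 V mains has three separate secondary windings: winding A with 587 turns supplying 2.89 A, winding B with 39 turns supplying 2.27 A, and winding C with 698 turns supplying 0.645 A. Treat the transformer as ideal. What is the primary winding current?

I_p ≈ 1.04 A

V_A = 230 × 587/2151 = 62.766 V; V_B = 230 × 39/2151 = 4.1702 V; V_C = 230 × 698/2151 = 74.635 V.
P_out = V_A I_A + V_B I_B + V_C I_C = 62.766×2.89 + 4.1702×2.27 + 74.635×0.645 = 181.39 + 9.4662 + 48.140 = 239.00 W.
Ideal ⇒ P_in = P_out, so I_p = P_out/V_p = 239.00/230 = 1.04 A.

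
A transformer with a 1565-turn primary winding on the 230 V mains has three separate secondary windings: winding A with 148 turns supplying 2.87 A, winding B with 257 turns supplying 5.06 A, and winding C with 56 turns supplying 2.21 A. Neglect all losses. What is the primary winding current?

V_A = 230 × 148/1565 = 21.751 V; V_B = 230 × 257/1565 = 37.770 V; V_C = 230 × 56/1565 = 8.2300 V.
P_out = V_A I_A + V_B I_B + V_C I_C = 21.751×2.87 + 37.770×5.06 + 8.2300×2.21 = 62.425 + 191.12 + 18.188 = 271.73 W.
Ideal ⇒ P_in = P_out, so I_p = P_out/V_p = 271.73/230 = 1.18 A.

I_p ≈ 1.18 A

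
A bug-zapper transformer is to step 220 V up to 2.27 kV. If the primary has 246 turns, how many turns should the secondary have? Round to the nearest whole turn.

N_s/N_p = V_s/V_p, so N_s = 246 × 2270/220 = 2538.3 ≈ 2538 turns.

N_s = 2538 turns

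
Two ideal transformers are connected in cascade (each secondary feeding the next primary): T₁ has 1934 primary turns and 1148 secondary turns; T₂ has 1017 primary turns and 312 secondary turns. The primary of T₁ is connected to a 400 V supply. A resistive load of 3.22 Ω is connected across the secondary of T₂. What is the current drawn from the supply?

After T₁: V = 400.00 × 1148/1934 = 237.44 V.
After T₂: V = 237.44 × 312/1017 = 72.842 V.
I_load = 72.842/3.22 = 22.622 A, so P_out = 72.842 × 22.622 = 1647.8 W.
All ideal ⇒ P_in = P_out, so I_supply = 1647.8/400 = 4.12 A.

I_supply ≈ 4.12 A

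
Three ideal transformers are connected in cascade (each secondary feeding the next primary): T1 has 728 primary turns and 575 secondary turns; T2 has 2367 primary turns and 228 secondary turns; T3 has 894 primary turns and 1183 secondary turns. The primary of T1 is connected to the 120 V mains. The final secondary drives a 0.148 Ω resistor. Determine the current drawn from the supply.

Secondary of T1: V = 120.00 × 575/728 = 94.780 V.
Secondary of T2: V = 94.780 × 228/2367 = 9.1297 V.
Secondary of T3: V = 9.1297 × 1183/894 = 12.081 V.
I_load = 12.081/0.148 = 81.628 A, so P_out = 12.081 × 81.628 = 986.15 W.
All ideal ⇒ P_in = P_out, so I_supply = 986.15/120 = 8.22 A.

I_supply ≈ 8.22 A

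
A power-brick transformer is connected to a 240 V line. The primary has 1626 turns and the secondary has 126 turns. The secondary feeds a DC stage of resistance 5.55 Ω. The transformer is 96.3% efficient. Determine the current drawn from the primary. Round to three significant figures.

I_p ≈ 0.270 A

V_s = 240 × 126/1626 = 18.598 V.
I_s = V_s/R = 18.598/5.55 = 3.3510 A.
P_out = V_s I_s = 18.598 × 3.3510 = 62.320 W.
P_in = P_out/η = 62.320/0.963 = 64.715 W.
I_p = P_in/V_p = 64.715/240 = 0.270 A.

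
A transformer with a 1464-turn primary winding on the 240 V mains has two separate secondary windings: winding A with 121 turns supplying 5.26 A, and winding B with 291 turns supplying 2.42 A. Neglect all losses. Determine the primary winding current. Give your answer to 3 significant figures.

I_p ≈ 0.916 A

V_A = 240 × 121/1464 = 19.836 V; V_B = 240 × 291/1464 = 47.705 V.
P_out = V_A I_A + V_B I_B = 19.836×5.26 + 47.705×2.42 = 104.34 + 115.45 = 219.78 W.
Ideal ⇒ P_in = P_out, so I_p = P_out/V_p = 219.78/240 = 0.916 A.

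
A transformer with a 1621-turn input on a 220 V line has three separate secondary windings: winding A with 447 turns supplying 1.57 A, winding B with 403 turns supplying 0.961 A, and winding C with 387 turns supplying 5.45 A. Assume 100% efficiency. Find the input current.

I_in ≈ 1.97 A

V_A = 220 × 447/1621 = 60.666 V; V_B = 220 × 403/1621 = 54.695 V; V_C = 220 × 387/1621 = 52.523 V.
P_out = V_A I_A + V_B I_B + V_C I_C = 60.666×1.57 + 54.695×0.961 + 52.523×5.45 = 95.246 + 52.562 + 286.25 = 434.06 W.
Ideal ⇒ P_in = P_out, so I_in = P_out/V_in = 434.06/220 = 1.97 A.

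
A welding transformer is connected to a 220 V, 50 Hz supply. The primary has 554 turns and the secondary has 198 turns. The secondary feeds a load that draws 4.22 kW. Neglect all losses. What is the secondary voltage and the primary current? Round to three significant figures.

V_s = V_p × N_s/N_p = 220 × 198/554 = 78.628 V.
I_s = P/V_s = 4220/78.628 = 53.670 A.
I_p = I_s × N_s/N_p = 53.670 × 198/554 = 19.2 A.

V_s ≈ 78.6 V, I_p ≈ 19.2 A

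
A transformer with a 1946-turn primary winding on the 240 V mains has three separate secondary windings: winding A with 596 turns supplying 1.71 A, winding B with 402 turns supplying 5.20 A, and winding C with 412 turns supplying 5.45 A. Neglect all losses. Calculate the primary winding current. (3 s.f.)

I_p ≈ 2.75 A

V_A = 240 × 596/1946 = 73.505 V; V_B = 240 × 402/1946 = 49.579 V; V_C = 240 × 412/1946 = 50.812 V.
P_out = V_A I_A + V_B I_B + V_C I_C = 73.505×1.71 + 49.579×5.20 + 50.812×5.45 = 125.69 + 257.81 + 276.92 = 660.43 W.
Ideal ⇒ P_in = P_out, so I_p = P_out/V_p = 660.43/240 = 2.75 A.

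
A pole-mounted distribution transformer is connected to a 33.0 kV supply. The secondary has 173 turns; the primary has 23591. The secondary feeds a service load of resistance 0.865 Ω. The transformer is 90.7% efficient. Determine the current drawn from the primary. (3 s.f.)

V_s = 33000 × 173/23591 = 242.00 V.
I_s = V_s/R = 242.00/0.865 = 279.77 A.
P_out = V_s I_s = 242.00 × 279.77 = 67704 W.
P_in = P_out/η = 67704/0.907 = 74646 W.
I_p = P_in/V_p = 74646/33000 = 2.26 A.

I_p ≈ 2.26 A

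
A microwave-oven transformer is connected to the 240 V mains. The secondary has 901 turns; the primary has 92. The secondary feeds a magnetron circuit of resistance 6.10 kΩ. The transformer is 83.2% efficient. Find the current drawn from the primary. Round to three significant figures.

I_p ≈ 4.54 A

V_s = 240 × 901/92 = 2350.4 V.
I_s = V_s/R = 2350.4/6100 = 0.38532 A.
P_out = V_s I_s = 2350.4 × 0.38532 = 905.66 W.
P_in = P_out/η = 905.66/0.832 = 1088.5 W.
I_p = P_in/V_p = 1088.5/240 = 4.54 A.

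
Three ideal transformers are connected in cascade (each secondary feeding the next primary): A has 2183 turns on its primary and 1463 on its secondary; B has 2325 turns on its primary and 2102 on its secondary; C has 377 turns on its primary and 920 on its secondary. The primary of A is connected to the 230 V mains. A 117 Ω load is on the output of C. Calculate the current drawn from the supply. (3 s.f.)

I_supply ≈ 4.30 A

Secondary of A: V = 230.00 × 1463/2183 = 154.14 V.
Secondary of B: V = 154.14 × 2102/2325 = 139.36 V.
Secondary of C: V = 139.36 × 920/377 = 340.07 V.
I_load = 340.07/117 = 2.9066 A, so P_out = 340.07 × 2.9066 = 988.47 W.
All ideal ⇒ P_in = P_out, so I_supply = 988.47/230 = 4.30 A.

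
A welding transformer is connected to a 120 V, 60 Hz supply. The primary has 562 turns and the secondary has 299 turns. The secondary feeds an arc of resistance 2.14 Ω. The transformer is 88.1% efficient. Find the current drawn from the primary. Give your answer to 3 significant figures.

V_s = 120 × 299/562 = 63.843 V.
I_s = V_s/R = 63.843/2.14 = 29.833 A.
P_out = V_s I_s = 63.843 × 29.833 = 1904.7 W.
P_in = P_out/η = 1904.7/0.881 = 2161.9 W.
I_p = P_in/V_p = 2161.9/120 = 18.0 A.

I_p ≈ 18.0 A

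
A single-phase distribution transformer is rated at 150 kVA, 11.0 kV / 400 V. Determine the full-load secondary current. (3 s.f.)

I_s ≈ 375 A

I_s = S/V_s = 150000/400 = 375 A.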